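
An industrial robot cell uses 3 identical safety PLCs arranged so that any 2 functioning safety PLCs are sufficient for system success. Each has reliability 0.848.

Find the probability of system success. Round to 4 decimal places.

R = Σ_{i=2}^{3} C(3,i) p^i (1−p)^{3−i} with p = 0.848
C(3,2)·0.848^2·0.152^1 = 0.327911
C(3,3)·0.848^3·0.152^0 = 0.609800
Sum = 0.9377

0.9377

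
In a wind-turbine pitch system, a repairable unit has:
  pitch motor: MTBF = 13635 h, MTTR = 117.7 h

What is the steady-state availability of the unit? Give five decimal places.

A(pitch motor) = MTBF/(MTBF+MTTR) = 13635/(13635+117.7) = 0.99144

0.99144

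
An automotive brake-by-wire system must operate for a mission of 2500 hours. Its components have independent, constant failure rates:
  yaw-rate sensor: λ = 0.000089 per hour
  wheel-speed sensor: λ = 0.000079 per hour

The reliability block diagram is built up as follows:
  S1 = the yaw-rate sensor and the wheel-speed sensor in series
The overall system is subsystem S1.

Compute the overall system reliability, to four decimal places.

R(yaw-rate sensor) = exp(−0.000089 × 2500) = 0.800515
R(wheel-speed sensor) = exp(−0.000079 × 2500) = 0.820780
Series (yaw-rate sensor and wheel-speed sensor): 0.800515 × 0.820780 = 0.6570

0.6570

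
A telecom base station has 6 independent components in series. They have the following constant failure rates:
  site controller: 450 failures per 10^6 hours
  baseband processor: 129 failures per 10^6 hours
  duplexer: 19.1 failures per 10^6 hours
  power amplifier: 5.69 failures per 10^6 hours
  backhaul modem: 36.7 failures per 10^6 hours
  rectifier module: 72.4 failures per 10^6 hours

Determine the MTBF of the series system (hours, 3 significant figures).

1400

Series of exponential components: λ_sys = Σ λ_i
λ_sys = 0.000450 + 0.000129 + 0.0000191 + 0.00000569 + 0.0000367 + 0.0000724 = 7.1289e-04 /h
MTBF = 1 / λ_sys = 1400 h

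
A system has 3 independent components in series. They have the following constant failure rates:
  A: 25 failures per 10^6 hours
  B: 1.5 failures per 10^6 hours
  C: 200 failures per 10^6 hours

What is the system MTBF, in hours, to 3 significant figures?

4420

Series of exponential components: λ_sys = Σ λ_i
λ_sys = 0.000025 + 0.0000015 + 0.00020 = 2.2650e-04 /h
MTBF = 1 / λ_sys = 4420 h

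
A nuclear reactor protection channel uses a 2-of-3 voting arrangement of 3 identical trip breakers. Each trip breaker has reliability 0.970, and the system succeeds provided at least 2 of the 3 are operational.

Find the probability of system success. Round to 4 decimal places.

0.9974

R = Σ_{i=2}^{3} C(3,i) p^i (1−p)^{3−i} with p = 0.970
C(3,2)·0.970^2·0.030^1 = 0.084681
C(3,3)·0.970^3·0.030^0 = 0.912673
Sum = 0.9974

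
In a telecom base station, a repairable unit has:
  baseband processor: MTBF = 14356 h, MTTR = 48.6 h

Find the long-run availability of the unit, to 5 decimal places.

A(baseband processor) = MTBF/(MTBF+MTTR) = 14356/(14356+48.6) = 0.99663

0.99663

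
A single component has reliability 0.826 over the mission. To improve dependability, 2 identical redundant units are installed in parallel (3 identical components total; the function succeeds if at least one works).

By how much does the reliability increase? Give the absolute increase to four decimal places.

0.1687

R_before = 0.826
R_after = 1 − (1 − 0.826)^3 = 0.9947
ΔR = 0.9947 − 0.826 = 0.1687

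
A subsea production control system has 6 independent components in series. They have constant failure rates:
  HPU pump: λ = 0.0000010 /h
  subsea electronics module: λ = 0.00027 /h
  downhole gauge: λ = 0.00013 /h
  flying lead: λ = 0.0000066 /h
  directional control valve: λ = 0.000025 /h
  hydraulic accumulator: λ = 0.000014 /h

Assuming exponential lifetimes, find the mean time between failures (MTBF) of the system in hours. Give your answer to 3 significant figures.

2240

Series of exponential components: λ_sys = Σ λ_i
λ_sys = 0.0000010 + 0.00027 + 0.00013 + 0.0000066 + 0.000025 + 0.000014 = 4.4660e-04 /h
MTBF = 1 / λ_sys = 2240 h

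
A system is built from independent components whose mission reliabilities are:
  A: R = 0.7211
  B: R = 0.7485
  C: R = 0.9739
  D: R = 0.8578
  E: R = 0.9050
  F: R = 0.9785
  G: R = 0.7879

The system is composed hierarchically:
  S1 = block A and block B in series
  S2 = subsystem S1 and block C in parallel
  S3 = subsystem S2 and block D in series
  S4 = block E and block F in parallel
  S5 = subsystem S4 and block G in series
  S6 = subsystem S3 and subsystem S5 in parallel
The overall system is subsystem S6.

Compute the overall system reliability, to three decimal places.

0.967

Series (A and B): 0.72110 × 0.74850 = 0.53974
Parallel ([0.53974] and C): 1 − (1 − 0.53974)(1 − 0.97390) = 0.98799
Series ([0.98799] and D): 0.98799 × 0.85780 = 0.84750
Parallel (E and F): 1 − (1 − 0.90500)(1 − 0.97850) = 0.99796
Series ([0.99796] and G): 0.99796 × 0.78790 = 0.78629
Parallel ([0.84750] and [0.78629]): 1 − (1 − 0.84750)(1 − 0.78629) = 0.967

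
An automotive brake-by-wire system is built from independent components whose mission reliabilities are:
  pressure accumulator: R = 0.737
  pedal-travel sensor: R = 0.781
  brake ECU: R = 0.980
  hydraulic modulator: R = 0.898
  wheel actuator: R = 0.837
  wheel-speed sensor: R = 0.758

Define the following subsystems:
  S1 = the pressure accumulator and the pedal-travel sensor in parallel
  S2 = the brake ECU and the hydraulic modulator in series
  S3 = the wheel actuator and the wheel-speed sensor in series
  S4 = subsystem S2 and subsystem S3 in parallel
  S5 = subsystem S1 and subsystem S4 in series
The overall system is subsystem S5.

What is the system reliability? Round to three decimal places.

Parallel (pressure accumulator and pedal-travel sensor): 1 − (1 − 0.73700)(1 − 0.78100) = 0.94240
Series (brake ECU and hydraulic modulator): 0.98000 × 0.89800 = 0.88004
Series (wheel actuator and wheel-speed sensor): 0.83700 × 0.75800 = 0.63445
Parallel ([0.88004] and [0.63445]): 1 − (1 − 0.88004)(1 − 0.63445) = 0.95615
Series ([0.94240] and [0.95615]): 0.94240 × 0.95615 = 0.901

0.901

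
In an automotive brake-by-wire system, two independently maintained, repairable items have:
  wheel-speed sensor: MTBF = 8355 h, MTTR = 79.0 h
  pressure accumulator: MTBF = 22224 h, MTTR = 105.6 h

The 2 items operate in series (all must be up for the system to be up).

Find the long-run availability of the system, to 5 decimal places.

0.98595

A(wheel-speed sensor) = MTBF/(MTBF+MTTR) = 8355/(8355+79.0) = 0.990633
A(pressure accumulator) = MTBF/(MTBF+MTTR) = 22224/(22224+105.6) = 0.995271
Series availability: 0.990633 × 0.995271 = 0.98595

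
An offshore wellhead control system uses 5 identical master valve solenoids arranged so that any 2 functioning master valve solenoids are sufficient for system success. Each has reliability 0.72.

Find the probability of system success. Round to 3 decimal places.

0.976

R = Σ_{i=2}^{5} C(5,i) p^i (1−p)^{5−i} with p = 0.72
C(5,2)·0.72^2·0.28^3 = 0.11380
C(5,3)·0.72^3·0.28^2 = 0.29263
C(5,4)·0.72^4·0.28^1 = 0.37623
C(5,5)·0.72^5·0.28^0 = 0.19349
Sum = 0.976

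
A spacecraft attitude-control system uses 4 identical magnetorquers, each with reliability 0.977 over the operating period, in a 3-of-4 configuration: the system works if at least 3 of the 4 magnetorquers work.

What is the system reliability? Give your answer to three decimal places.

0.997

R = Σ_{i=3}^{4} C(4,i) p^i (1−p)^{4−i} with p = 0.977
C(4,3)·0.977^3·0.023^1 = 0.08580
C(4,4)·0.977^4·0.023^0 = 0.91113
Sum = 0.997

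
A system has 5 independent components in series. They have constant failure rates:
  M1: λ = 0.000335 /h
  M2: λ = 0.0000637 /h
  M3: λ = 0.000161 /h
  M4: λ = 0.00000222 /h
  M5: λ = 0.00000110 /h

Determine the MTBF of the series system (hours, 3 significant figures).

Series of exponential components: λ_sys = Σ λ_i
λ_sys = 0.000335 + 0.0000637 + 0.000161 + 0.00000222 + 0.00000110 = 5.6302e-04 /h
MTBF = 1 / λ_sys = 1780 h

1780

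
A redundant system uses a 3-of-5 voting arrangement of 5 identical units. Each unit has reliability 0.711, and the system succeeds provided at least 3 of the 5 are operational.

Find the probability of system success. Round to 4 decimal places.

R = Σ_{i=3}^{5} C(5,i) p^i (1−p)^{5−i} with p = 0.711
C(5,3)·0.711^3·0.289^2 = 0.300196
C(5,4)·0.711^4·0.289^1 = 0.369272
C(5,5)·0.711^5·0.289^0 = 0.181697
Sum = 0.8512

0.8512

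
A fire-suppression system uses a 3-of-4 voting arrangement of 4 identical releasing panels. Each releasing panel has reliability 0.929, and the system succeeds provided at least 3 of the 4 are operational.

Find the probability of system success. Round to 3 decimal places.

R = Σ_{i=3}^{4} C(4,i) p^i (1−p)^{4−i} with p = 0.929
C(4,3)·0.929^3·0.071^1 = 0.22770
C(4,4)·0.929^4·0.071^0 = 0.74484
Sum = 0.973

0.973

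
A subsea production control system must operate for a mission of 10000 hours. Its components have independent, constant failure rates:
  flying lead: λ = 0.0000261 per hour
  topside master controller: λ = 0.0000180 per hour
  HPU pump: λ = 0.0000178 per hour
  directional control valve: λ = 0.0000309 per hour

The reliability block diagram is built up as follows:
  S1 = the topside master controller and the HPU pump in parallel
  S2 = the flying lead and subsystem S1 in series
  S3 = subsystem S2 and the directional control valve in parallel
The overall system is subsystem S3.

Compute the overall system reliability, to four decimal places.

R(flying lead) = exp(−0.0000261 × 10000) = 0.770281
R(topside master controller) = exp(−0.0000180 × 10000) = 0.835270
R(HPU pump) = exp(−0.0000178 × 10000) = 0.836942
R(directional control valve) = exp(−0.0000309 × 10000) = 0.734181
Parallel (topside master controller and HPU pump): 1 − (1 − 0.835270)(1 − 0.836942) = 0.973139
Series (flying lead and [0.973139]): 0.770281 × 0.973139 = 0.749590
Parallel ([0.749590] and directional control valve): 1 − (1 − 0.749590)(1 − 0.734181) = 0.9334

0.9334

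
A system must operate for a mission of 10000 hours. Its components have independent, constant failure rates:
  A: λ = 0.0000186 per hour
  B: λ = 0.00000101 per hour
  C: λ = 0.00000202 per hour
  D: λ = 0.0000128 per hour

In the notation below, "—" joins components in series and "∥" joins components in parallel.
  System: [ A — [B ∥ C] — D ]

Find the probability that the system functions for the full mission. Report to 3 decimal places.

R(A) = exp(−0.0000186 × 10000) = 0.83027
R(B) = exp(−0.00000101 × 10000) = 0.98995
R(C) = exp(−0.00000202 × 10000) = 0.98000
R(D) = exp(−0.0000128 × 10000) = 0.87985
Parallel (B and C): 1 − (1 − 0.98995)(1 − 0.98000) = 0.99980
Series (A, [0.99980], and D): 0.83027 × 0.99980 × 0.87985 = 0.730

0.730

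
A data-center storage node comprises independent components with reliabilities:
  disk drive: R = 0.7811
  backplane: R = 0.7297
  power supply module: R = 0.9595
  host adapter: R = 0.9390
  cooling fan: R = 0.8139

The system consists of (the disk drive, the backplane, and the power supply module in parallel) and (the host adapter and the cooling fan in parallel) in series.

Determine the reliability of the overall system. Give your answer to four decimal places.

Parallel (disk drive, backplane, and power supply module): 1 − (1 − 0.781100)(1 − 0.729700)(1 − 0.959500) = 0.997604
Parallel (host adapter and cooling fan): 1 − (1 − 0.939000)(1 − 0.813900) = 0.988648
Series ([0.997604] and [0.988648]): 0.997604 × 0.988648 = 0.9863

0.9863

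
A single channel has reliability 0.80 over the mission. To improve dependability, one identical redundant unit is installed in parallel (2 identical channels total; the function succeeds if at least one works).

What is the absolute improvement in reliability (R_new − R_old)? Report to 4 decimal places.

R_before = 0.80
R_after = 1 − (1 − 0.80)^2 = 0.9600
ΔR = 0.9600 − 0.80 = 0.1600

0.1600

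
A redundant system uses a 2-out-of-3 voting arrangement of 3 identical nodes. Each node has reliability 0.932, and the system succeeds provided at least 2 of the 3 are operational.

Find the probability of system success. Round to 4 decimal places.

R = Σ_{i=2}^{3} C(3,i) p^i (1−p)^{3−i} with p = 0.932
C(3,2)·0.932^2·0.068^1 = 0.177199
C(3,3)·0.932^3·0.068^0 = 0.809558
Sum = 0.9868

0.9868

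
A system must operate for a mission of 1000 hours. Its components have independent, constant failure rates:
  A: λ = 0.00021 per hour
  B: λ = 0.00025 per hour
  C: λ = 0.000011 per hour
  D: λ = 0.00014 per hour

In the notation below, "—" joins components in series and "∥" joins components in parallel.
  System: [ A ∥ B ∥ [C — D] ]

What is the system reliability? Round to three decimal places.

R(A) = exp(−0.00021 × 1000) = 0.81058
R(B) = exp(−0.00025 × 1000) = 0.77880
R(C) = exp(−0.000011 × 1000) = 0.98906
R(D) = exp(−0.00014 × 1000) = 0.86936
Series (C and D): 0.98906 × 0.86936 = 0.85985
Parallel (A, B, and [0.85985]): 1 − (1 − 0.81058)(1 − 0.77880)(1 − 0.85985) = 0.994

0.994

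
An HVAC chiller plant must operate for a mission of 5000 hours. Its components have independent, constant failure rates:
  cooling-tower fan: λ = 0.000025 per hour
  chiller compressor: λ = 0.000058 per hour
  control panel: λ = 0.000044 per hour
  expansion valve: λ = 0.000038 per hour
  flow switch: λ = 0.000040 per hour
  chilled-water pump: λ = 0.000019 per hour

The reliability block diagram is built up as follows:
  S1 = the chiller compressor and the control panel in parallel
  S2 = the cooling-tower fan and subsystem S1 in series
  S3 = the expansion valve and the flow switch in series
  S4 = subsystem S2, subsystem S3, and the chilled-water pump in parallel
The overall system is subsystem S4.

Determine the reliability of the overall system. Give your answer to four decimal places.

R(cooling-tower fan) = exp(−0.000025 × 5000) = 0.882497
R(chiller compressor) = exp(−0.000058 × 5000) = 0.748264
R(control panel) = exp(−0.000044 × 5000) = 0.802519
R(expansion valve) = exp(−0.000038 × 5000) = 0.826959
R(flow switch) = exp(−0.000040 × 5000) = 0.818731
R(chilled-water pump) = exp(−0.000019 × 5000) = 0.909373
Parallel (chiller compressor and control panel): 1 − (1 − 0.748264)(1 − 0.802519) = 0.950287
Series (cooling-tower fan and [0.950287]): 0.882497 × 0.950287 = 0.838625
Series (expansion valve and flow switch): 0.826959 × 0.818731 = 0.677057
Parallel ([0.838625], [0.677057], and chilled-water pump): 1 − (1 − 0.838625)(1 − 0.677057)(1 − 0.909373) = 0.9953

0.9953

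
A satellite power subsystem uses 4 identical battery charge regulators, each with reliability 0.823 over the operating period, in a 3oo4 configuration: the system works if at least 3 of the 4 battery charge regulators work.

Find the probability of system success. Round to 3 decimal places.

R = Σ_{i=3}^{4} C(4,i) p^i (1−p)^{4−i} with p = 0.823
C(4,3)·0.823^3·0.177^1 = 0.39467
C(4,4)·0.823^4·0.177^0 = 0.45877
Sum = 0.853

0.853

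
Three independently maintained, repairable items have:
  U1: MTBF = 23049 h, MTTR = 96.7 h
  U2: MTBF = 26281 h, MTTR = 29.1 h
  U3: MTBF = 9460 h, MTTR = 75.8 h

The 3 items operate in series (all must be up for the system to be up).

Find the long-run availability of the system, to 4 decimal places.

0.9868

A(U1) = MTBF/(MTBF+MTTR) = 23049/(23049+96.7) = 0.995822
A(U2) = MTBF/(MTBF+MTTR) = 26281/(26281+29.1) = 0.998894
A(U3) = MTBF/(MTBF+MTTR) = 9460/(9460+75.8) = 0.992051
Series availability: 0.995822 × 0.998894 × 0.992051 = 0.9868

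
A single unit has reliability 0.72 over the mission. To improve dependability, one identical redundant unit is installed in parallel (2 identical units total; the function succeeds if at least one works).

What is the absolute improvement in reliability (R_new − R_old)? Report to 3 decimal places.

0.202

R_before = 0.72
R_after = 1 − (1 − 0.72)^2 = 0.922
ΔR = 0.922 − 0.72 = 0.202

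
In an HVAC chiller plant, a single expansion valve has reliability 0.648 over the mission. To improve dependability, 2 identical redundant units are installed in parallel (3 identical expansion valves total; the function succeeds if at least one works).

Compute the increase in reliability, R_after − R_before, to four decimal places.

R_before = 0.648
R_after = 1 − (1 − 0.648)^3 = 0.9564
ΔR = 0.9564 − 0.648 = 0.3084

0.3084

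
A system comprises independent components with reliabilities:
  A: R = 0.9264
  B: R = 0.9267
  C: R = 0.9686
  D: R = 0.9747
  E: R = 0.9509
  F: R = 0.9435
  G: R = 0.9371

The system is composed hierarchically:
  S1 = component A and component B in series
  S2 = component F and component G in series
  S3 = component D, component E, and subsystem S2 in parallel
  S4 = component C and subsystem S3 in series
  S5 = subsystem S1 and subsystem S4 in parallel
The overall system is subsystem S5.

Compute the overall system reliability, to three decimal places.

0.996

Series (A and B): 0.92640 × 0.92670 = 0.85849
Series (F and G): 0.94350 × 0.93710 = 0.88415
Parallel (D, E, and [0.88415]): 1 − (1 − 0.97470)(1 − 0.95090)(1 − 0.88415) = 0.99986
Series (C and [0.99986]): 0.96860 × 0.99986 = 0.96846
Parallel ([0.85849] and [0.96846]): 1 − (1 − 0.85849)(1 − 0.96846) = 0.996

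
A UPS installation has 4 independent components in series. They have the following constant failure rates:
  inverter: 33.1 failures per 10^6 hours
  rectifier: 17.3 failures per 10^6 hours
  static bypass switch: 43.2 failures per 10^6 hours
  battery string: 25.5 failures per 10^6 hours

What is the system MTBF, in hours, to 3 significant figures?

8400

Series of exponential components: λ_sys = Σ λ_i
λ_sys = 0.0000331 + 0.0000173 + 0.0000432 + 0.0000255 = 1.1910e-04 /h
MTBF = 1 / λ_sys = 8400 h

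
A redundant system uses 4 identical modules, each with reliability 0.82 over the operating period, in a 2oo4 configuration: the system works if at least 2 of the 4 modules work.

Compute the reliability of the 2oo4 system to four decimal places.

0.9798

R = Σ_{i=2}^{4} C(4,i) p^i (1−p)^{4−i} with p = 0.82
C(4,2)·0.82^2·0.18^2 = 0.130715
C(4,3)·0.82^3·0.18^1 = 0.396985
C(4,4)·0.82^4·0.18^0 = 0.452122
Sum = 0.9798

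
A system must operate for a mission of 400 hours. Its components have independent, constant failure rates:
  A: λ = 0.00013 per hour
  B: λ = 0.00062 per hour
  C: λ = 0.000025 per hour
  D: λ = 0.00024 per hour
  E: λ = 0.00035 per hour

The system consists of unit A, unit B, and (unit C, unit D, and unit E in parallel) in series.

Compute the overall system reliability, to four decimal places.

R(A) = exp(−0.00013 × 400) = 0.949329
R(B) = exp(−0.00062 × 400) = 0.780360
R(C) = exp(−0.000025 × 400) = 0.990050
R(D) = exp(−0.00024 × 400) = 0.908464
R(E) = exp(−0.00035 × 400) = 0.869358
Parallel (C, D, and E): 1 − (1 − 0.990050)(1 − 0.908464)(1 − 0.869358) = 0.999881
Series (A, B, and [0.999881]): 0.949329 × 0.780360 × 0.999881 = 0.7407

0.7407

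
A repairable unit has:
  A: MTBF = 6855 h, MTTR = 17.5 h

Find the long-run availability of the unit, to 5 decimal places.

A(A) = MTBF/(MTBF+MTTR) = 6855/(6855+17.5) = 0.99745

0.99745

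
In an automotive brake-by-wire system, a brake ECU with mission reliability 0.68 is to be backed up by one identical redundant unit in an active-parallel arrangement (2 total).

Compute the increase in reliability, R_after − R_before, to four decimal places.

0.2176

R_before = 0.68
R_after = 1 − (1 − 0.68)^2 = 0.8976
ΔR = 0.8976 − 0.68 = 0.2176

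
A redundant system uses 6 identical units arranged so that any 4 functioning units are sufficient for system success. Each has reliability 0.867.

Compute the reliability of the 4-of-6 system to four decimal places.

0.9656

R = Σ_{i=4}^{6} C(6,i) p^i (1−p)^{6−i} with p = 0.867
C(6,4)·0.867^4·0.133^2 = 0.149924
C(6,5)·0.867^5·0.133^1 = 0.390929
C(6,6)·0.867^6·0.133^0 = 0.424732
Sum = 0.9656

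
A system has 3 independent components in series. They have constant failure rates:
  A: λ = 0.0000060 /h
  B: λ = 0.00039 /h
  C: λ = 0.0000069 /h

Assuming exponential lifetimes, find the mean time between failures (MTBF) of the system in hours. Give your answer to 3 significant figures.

Series of exponential components: λ_sys = Σ λ_i
λ_sys = 0.0000060 + 0.00039 + 0.0000069 = 4.0290e-04 /h
MTBF = 1 / λ_sys = 2480 h

2480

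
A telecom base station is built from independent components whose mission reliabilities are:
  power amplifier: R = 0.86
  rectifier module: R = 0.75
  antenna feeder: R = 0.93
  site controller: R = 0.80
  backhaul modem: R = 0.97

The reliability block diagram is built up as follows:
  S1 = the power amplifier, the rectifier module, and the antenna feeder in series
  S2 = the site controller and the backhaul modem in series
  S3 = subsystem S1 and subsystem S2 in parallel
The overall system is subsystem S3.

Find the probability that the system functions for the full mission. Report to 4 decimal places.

Series (power amplifier, rectifier module, and antenna feeder): 0.860000 × 0.750000 × 0.930000 = 0.599850
Series (site controller and backhaul modem): 0.800000 × 0.970000 = 0.776000
Parallel ([0.599850] and [0.776000]): 1 − (1 − 0.599850)(1 − 0.776000) = 0.9104

0.9104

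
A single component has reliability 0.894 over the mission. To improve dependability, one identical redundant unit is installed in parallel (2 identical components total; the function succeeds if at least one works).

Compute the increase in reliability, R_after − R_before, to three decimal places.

R_before = 0.894
R_after = 1 − (1 − 0.894)^2 = 0.989
ΔR = 0.989 − 0.894 = 0.095

0.095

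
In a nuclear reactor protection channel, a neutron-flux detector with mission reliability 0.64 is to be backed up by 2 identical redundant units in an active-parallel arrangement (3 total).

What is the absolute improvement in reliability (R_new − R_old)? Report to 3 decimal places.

R_before = 0.64
R_after = 1 − (1 − 0.64)^3 = 0.953
ΔR = 0.953 − 0.64 = 0.313

0.313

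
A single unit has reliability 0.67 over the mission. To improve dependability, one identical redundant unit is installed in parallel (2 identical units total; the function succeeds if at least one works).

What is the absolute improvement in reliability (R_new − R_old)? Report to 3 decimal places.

R_before = 0.67
R_after = 1 − (1 − 0.67)^2 = 0.891
ΔR = 0.891 − 0.67 = 0.221

0.221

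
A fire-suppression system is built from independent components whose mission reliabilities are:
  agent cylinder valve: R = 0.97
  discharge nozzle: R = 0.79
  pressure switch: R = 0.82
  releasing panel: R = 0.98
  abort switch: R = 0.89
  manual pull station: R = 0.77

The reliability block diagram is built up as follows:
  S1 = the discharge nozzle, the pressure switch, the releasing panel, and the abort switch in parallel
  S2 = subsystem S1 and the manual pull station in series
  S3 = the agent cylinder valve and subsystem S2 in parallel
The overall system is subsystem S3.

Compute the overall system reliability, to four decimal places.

Parallel (discharge nozzle, pressure switch, releasing panel, and abort switch): 1 − (1 − 0.790000)(1 − 0.820000)(1 − 0.980000)(1 − 0.890000) = 0.999917
Series ([0.999917] and manual pull station): 0.999917 × 0.770000 = 0.769936
Parallel (agent cylinder valve and [0.769936]): 1 − (1 − 0.970000)(1 − 0.769936) = 0.9931

0.9931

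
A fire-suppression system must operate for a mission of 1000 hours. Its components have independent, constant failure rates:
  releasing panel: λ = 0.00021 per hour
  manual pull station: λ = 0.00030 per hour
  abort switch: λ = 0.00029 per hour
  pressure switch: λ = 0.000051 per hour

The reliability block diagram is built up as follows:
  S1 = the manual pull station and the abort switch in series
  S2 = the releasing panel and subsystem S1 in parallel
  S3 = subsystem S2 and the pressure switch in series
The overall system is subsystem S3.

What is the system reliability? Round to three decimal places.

0.870

R(releasing panel) = exp(−0.00021 × 1000) = 0.81058
R(manual pull station) = exp(−0.00030 × 1000) = 0.74082
R(abort switch) = exp(−0.00029 × 1000) = 0.74826
R(pressure switch) = exp(−0.000051 × 1000) = 0.95028
Series (manual pull station and abort switch): 0.74082 × 0.74826 = 0.55433
Parallel (releasing panel and [0.55433]): 1 − (1 − 0.81058)(1 − 0.55433) = 0.91558
Series ([0.91558] and pressure switch): 0.91558 × 0.95028 = 0.870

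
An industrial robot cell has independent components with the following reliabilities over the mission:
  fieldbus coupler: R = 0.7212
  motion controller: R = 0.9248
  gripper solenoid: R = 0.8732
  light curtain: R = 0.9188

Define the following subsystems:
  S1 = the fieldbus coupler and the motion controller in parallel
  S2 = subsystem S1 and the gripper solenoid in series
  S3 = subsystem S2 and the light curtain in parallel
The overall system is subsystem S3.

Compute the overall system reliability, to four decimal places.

Parallel (fieldbus coupler and motion controller): 1 − (1 − 0.721200)(1 − 0.924800) = 0.979034
Series ([0.979034] and gripper solenoid): 0.979034 × 0.873200 = 0.854892
Parallel ([0.854892] and light curtain): 1 − (1 − 0.854892)(1 − 0.918800) = 0.9882

0.9882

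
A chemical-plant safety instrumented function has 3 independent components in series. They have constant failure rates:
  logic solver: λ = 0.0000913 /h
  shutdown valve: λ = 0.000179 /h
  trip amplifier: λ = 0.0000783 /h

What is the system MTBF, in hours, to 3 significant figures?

Series of exponential components: λ_sys = Σ λ_i
λ_sys = 0.0000913 + 0.000179 + 0.0000783 = 3.4860e-04 /h
MTBF = 1 / λ_sys = 2870 h

2870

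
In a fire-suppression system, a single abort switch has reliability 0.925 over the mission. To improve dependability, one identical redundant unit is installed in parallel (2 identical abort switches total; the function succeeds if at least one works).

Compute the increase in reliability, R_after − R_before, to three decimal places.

R_before = 0.925
R_after = 1 − (1 − 0.925)^2 = 0.994
ΔR = 0.994 − 0.925 = 0.069

0.069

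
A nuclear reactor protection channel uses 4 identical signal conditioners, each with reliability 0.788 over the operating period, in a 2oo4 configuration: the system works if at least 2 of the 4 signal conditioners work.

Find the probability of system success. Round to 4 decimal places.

0.9679

R = Σ_{i=2}^{4} C(4,i) p^i (1−p)^{4−i} with p = 0.788
C(4,2)·0.788^2·0.212^2 = 0.167446
C(4,3)·0.788^3·0.212^1 = 0.414930
C(4,4)·0.788^4·0.212^0 = 0.385571
Sum = 0.9679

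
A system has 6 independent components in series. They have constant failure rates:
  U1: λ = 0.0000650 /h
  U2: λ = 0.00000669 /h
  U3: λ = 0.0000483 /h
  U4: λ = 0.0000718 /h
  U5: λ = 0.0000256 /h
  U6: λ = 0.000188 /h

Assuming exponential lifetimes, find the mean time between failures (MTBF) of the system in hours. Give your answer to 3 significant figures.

Series of exponential components: λ_sys = Σ λ_i
λ_sys = 0.0000650 + 0.00000669 + 0.0000483 + 0.0000718 + 0.0000256 + 0.000188 = 4.0539e-04 /h
MTBF = 1 / λ_sys = 2470 h

2470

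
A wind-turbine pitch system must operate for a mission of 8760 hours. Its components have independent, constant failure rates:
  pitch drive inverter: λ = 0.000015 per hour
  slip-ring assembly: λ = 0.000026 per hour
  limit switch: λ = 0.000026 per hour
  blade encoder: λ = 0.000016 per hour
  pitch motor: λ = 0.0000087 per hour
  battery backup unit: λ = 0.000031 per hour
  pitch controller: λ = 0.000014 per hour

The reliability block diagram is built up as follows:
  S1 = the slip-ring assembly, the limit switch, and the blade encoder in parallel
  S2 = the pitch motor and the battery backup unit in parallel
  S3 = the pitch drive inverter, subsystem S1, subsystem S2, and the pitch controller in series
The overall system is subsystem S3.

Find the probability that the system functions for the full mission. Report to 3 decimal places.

0.758

R(pitch drive inverter) = exp(−0.000015 × 8760) = 0.87687
R(slip-ring assembly) = exp(−0.000026 × 8760) = 0.79632
R(limit switch) = exp(−0.000026 × 8760) = 0.79632
R(blade encoder) = exp(−0.000016 × 8760) = 0.86922
R(pitch motor) = exp(−0.0000087 × 8760) = 0.92662
R(battery backup unit) = exp(−0.000031 × 8760) = 0.76219
R(pitch controller) = exp(−0.000014 × 8760) = 0.88458
Parallel (slip-ring assembly, limit switch, and blade encoder): 1 − (1 − 0.79632)(1 − 0.79632)(1 − 0.86922) = 0.99457
Parallel (pitch motor and battery backup unit): 1 − (1 − 0.92662)(1 − 0.76219) = 0.98255
Series (pitch drive inverter, [0.99457], [0.98255], and pitch controller): 0.87687 × 0.99457 × 0.98255 × 0.88458 = 0.758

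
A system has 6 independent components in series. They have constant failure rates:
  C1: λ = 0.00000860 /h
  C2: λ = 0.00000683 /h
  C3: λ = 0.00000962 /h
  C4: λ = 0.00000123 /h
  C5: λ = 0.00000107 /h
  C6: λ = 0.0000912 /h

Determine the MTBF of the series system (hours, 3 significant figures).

8440

Series of exponential components: λ_sys = Σ λ_i
λ_sys = 0.00000860 + 0.00000683 + 0.00000962 + 0.00000123 + 0.00000107 + 0.0000912 = 1.1855e-04 /h
MTBF = 1 / λ_sys = 8440 h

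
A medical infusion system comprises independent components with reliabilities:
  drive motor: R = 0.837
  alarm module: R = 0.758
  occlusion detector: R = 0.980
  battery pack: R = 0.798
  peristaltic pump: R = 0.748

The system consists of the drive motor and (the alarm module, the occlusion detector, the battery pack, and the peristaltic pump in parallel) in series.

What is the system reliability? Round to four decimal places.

0.8368

Parallel (alarm module, occlusion detector, battery pack, and peristaltic pump): 1 − (1 − 0.758000)(1 − 0.980000)(1 − 0.798000)(1 − 0.748000) = 0.999754
Series (drive motor and [0.999754]): 0.837000 × 0.999754 = 0.8368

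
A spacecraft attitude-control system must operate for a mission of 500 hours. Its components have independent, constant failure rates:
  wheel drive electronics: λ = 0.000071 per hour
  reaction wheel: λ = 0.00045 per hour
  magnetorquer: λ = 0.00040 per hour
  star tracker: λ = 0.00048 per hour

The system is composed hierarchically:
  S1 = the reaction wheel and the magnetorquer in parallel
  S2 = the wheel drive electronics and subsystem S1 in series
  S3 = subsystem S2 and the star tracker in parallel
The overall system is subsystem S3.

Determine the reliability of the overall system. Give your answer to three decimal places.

0.985

R(wheel drive electronics) = exp(−0.000071 × 500) = 0.96512
R(reaction wheel) = exp(−0.00045 × 500) = 0.79852
R(magnetorquer) = exp(−0.00040 × 500) = 0.81873
R(star tracker) = exp(−0.00048 × 500) = 0.78663
Parallel (reaction wheel and magnetorquer): 1 − (1 − 0.79852)(1 − 0.81873) = 0.96348
Series (wheel drive electronics and [0.96348]): 0.96512 × 0.96348 = 0.92987
Parallel ([0.92987] and star tracker): 1 − (1 − 0.92987)(1 − 0.78663) = 0.985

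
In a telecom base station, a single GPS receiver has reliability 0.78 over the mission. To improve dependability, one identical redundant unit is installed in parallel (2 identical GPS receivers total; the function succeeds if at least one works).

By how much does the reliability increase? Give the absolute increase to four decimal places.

0.1716

R_before = 0.78
R_after = 1 − (1 − 0.78)^2 = 0.9516
ΔR = 0.9516 − 0.78 = 0.1716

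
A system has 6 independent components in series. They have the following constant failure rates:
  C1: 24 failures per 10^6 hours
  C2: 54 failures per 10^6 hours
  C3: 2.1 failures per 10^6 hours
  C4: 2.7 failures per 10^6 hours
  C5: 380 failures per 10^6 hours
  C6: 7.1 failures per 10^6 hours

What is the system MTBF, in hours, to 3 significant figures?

2130

Series of exponential components: λ_sys = Σ λ_i
λ_sys = 0.000024 + 0.000054 + 0.0000021 + 0.0000027 + 0.00038 + 0.0000071 = 4.6990e-04 /h
MTBF = 1 / λ_sys = 2130 h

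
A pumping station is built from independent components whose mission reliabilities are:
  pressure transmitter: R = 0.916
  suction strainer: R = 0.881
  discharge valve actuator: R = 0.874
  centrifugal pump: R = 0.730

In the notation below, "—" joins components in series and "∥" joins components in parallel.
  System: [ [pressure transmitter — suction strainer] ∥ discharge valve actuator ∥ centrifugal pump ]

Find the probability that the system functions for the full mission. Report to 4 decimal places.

Series (pressure transmitter and suction strainer): 0.916000 × 0.881000 = 0.806996
Parallel ([0.806996], discharge valve actuator, and centrifugal pump): 1 − (1 − 0.806996)(1 − 0.874000)(1 − 0.730000) = 0.9934

0.9934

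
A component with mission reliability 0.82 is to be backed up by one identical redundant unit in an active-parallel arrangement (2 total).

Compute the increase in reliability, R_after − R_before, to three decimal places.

R_before = 0.82
R_after = 1 − (1 − 0.82)^2 = 0.968
ΔR = 0.968 − 0.82 = 0.148

0.148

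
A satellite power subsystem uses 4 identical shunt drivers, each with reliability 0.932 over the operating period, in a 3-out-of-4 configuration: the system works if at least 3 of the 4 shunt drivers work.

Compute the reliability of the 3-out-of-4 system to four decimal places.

0.9747

R = Σ_{i=3}^{4} C(4,i) p^i (1−p)^{4−i} with p = 0.932
C(4,3)·0.932^3·0.068^1 = 0.220200
C(4,4)·0.932^4·0.068^0 = 0.754508
Sum = 0.9747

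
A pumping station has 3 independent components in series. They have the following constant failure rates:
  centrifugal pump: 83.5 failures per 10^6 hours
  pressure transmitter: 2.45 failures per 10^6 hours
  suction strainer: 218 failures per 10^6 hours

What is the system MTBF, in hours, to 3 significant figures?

Series of exponential components: λ_sys = Σ λ_i
λ_sys = 0.0000835 + 0.00000245 + 0.000218 = 3.0395e-04 /h
MTBF = 1 / λ_sys = 3290 h

3290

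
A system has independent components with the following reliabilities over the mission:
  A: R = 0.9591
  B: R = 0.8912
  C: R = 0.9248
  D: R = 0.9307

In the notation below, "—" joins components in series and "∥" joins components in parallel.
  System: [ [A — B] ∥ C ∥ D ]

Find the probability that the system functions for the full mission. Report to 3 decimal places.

Series (A and B): 0.95910 × 0.89120 = 0.85475
Parallel ([0.85475], C, and D): 1 − (1 − 0.85475)(1 − 0.92480)(1 − 0.93070) = 0.999

0.999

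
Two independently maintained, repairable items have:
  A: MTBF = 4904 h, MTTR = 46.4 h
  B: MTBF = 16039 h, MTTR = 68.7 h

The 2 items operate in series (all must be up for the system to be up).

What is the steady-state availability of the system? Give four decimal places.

A(A) = MTBF/(MTBF+MTTR) = 4904/(4904+46.4) = 0.990627
A(B) = MTBF/(MTBF+MTTR) = 16039/(16039+68.7) = 0.995735
Series availability: 0.990627 × 0.995735 = 0.9864

0.9864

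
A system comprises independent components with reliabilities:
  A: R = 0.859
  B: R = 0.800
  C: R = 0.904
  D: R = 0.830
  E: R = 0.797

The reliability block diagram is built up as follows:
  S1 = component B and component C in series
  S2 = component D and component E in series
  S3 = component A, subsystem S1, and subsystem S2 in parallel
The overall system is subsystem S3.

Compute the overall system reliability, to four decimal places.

0.9868

Series (B and C): 0.800000 × 0.904000 = 0.723200
Series (D and E): 0.830000 × 0.797000 = 0.661510
Parallel (A, [0.723200], and [0.661510]): 1 − (1 − 0.859000)(1 − 0.723200)(1 − 0.661510) = 0.9868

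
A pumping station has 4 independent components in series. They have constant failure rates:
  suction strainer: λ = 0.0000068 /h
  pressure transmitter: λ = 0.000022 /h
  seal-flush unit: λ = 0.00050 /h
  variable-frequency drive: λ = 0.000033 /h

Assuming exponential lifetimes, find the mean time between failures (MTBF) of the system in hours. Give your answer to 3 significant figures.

1780

Series of exponential components: λ_sys = Σ λ_i
λ_sys = 0.0000068 + 0.000022 + 0.00050 + 0.000033 = 5.6180e-04 /h
MTBF = 1 / λ_sys = 1780 h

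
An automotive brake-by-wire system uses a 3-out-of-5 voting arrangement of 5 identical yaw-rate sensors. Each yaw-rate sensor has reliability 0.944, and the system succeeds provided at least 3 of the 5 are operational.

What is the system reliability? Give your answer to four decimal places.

R = Σ_{i=3}^{5} C(5,i) p^i (1−p)^{5−i} with p = 0.944
C(5,3)·0.944^3·0.056^2 = 0.026381
C(5,4)·0.944^4·0.056^1 = 0.222355
C(5,5)·0.944^5·0.056^0 = 0.749652
Sum = 0.9984

0.9984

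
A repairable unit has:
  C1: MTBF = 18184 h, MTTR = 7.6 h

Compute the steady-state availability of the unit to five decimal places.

A(C1) = MTBF/(MTBF+MTTR) = 18184/(18184+7.6) = 0.99958

0.99958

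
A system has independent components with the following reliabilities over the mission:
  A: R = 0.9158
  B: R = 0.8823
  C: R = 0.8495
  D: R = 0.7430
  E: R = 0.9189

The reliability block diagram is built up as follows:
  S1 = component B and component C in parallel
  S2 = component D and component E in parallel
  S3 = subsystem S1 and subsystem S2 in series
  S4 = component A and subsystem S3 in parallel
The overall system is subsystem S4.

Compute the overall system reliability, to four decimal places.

Parallel (B and C): 1 − (1 − 0.882300)(1 − 0.849500) = 0.982286
Parallel (D and E): 1 − (1 − 0.743000)(1 − 0.918900) = 0.979157
Series ([0.982286] and [0.979157]): 0.982286 × 0.979157 = 0.961812
Parallel (A and [0.961812]): 1 − (1 − 0.915800)(1 − 0.961812) = 0.9968

0.9968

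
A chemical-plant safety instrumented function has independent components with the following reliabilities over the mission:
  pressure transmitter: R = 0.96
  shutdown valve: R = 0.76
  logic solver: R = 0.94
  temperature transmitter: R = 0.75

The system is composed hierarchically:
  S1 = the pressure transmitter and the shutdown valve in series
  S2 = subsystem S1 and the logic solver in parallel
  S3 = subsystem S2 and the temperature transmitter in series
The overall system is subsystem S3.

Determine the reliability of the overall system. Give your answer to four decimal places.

0.7378

Series (pressure transmitter and shutdown valve): 0.960000 × 0.760000 = 0.729600
Parallel ([0.729600] and logic solver): 1 − (1 − 0.729600)(1 − 0.940000) = 0.983776
Series ([0.983776] and temperature transmitter): 0.983776 × 0.750000 = 0.7378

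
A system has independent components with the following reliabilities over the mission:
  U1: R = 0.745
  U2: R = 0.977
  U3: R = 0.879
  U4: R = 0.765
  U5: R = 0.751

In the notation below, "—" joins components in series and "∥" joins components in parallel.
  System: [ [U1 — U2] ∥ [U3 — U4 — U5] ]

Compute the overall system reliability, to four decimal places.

0.8653

Series (U1 and U2): 0.745000 × 0.977000 = 0.727865
Series (U3, U4, and U5): 0.879000 × 0.765000 × 0.751000 = 0.504999
Parallel ([0.727865] and [0.504999]): 1 − (1 − 0.727865)(1 − 0.504999) = 0.8653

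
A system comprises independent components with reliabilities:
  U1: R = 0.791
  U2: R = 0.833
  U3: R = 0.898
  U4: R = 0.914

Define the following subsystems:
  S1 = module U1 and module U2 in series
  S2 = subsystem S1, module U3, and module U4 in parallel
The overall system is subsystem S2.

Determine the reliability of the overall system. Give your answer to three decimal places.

0.997

Series (U1 and U2): 0.79100 × 0.83300 = 0.65890
Parallel ([0.65890], U3, and U4): 1 − (1 − 0.65890)(1 − 0.89800)(1 − 0.91400) = 0.997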